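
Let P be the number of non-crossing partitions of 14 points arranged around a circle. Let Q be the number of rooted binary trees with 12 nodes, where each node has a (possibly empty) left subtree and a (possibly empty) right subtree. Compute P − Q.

Non-crossing partitions of an n-element set are counted by C_n; here n = 14. So P = C_14 = 2674440.
Binary trees (left/right distinguished) on n nodes are counted by C_n; here n = 12. So Q = C_12 = 208012.
P − Q = 2674440 − 208012 = 2466428.

2466428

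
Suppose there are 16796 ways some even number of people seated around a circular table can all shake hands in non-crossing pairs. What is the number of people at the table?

20

Non-crossing handshake pairings of 2n people are counted by C_n; 16796 = C_10.
So n = 10, and there are 2n = 20 people.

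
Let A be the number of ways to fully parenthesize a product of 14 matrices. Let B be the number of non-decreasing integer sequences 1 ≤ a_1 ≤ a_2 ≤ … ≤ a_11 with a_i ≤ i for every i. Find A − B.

Ways to associate a product of 14 factors correspond to binary trees on 14 leaves, so the count is C_13. So A = C_13 = 742900.
Such sub-staircase sequences of length n are counted by C_n; here n = 11. So B = C_11 = 58786.
A − B = 742900 − 58786 = 684114.

684114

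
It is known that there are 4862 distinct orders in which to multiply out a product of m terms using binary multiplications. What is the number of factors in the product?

Parenthesizations of m factors are counted by C_{m−1}, and C_9 = 4862.
So the index is 9, and the number of factors is 9 + 1 = 10.

10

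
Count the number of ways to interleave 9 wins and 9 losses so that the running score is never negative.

4862

Ballot sequences with n votes each where one side never trails are Dyck words, counted by C_n; here n = 9.
C_9 = C(18,9)/10 = 48620/10 = 4862.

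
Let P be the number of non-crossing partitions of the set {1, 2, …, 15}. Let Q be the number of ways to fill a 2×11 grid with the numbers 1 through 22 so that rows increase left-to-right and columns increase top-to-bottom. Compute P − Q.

The non-crossing partitions of [15] form a lattice of size C_15. So P = C_15 = 9694845.
By the hook-length formula (or a Dyck-path bijection), SYT of shape 2×11 number C_11. So Q = C_11 = 58786.
P − Q = 9694845 − 58786 = 9636059.

9636059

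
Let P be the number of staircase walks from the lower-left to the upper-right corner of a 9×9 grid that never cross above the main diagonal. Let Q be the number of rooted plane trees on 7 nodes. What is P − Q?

Monotone paths in an n×n grid that stay weakly below the diagonal are counted by C_n; here n = 9. So P = C_9 = 4862.
Rooted ordered (plane) trees on m nodes have m−1 edges and are counted by C_{m−1}; m = 7 gives C_6. So Q = C_6 = 132.
P − Q = 4862 − 132 = 4730.

4730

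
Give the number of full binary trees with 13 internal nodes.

742900

Full binary trees with n internal nodes are counted by C_n; here n = 13.
C_13 = C(26,13)/14 = 10400600/14 = 742900.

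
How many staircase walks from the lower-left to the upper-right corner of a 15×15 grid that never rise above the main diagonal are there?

9694845

Sub-diagonal monotone paths from (0,0) to (15,15) biject with Dyck paths of semilength 15, giving C_15.
C_15 = 9694845.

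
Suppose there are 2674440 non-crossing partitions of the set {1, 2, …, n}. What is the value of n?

Non-crossing partitions of [n] are counted by C_n. Since C_14 = 2674440, the index is 14.

14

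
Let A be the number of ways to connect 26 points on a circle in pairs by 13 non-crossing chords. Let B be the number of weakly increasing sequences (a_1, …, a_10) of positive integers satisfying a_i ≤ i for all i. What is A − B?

Pairing 26 circle points by 13 non-crossing chords gives C_13 matchings. So A = C_13 = 742900.
Such sub-staircase sequences of length n are counted by C_n; here n = 10. So B = C_10 = 16796.
A − B = 742900 − 16796 = 726104.

726104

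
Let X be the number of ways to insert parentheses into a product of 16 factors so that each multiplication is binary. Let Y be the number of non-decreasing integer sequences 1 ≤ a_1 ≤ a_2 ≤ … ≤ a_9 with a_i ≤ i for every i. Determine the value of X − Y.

Ways to associate a product of 16 factors correspond to binary trees on 16 leaves, so the count is C_15. So X = C_15 = 9694845.
Weakly increasing sequences with a_i ≤ i biject with Dyck paths of semilength 9, so there are C_9. So Y = C_9 = 4862.
X − Y = 9694845 − 4862 = 9689983.

9689983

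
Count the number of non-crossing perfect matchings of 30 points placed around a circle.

9694845

Non-crossing perfect matchings of 2n points on a circle are counted by C_n; with 30 points, n = 15.
C_15 = C_14 · 2(2·14+1)/(14+2) = 2674440 · 58/16 = 9694845.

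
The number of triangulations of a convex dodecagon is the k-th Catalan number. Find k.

10

A convex 12-gon is triangulated into 10 triangles, and the number of such triangulations is the Catalan number C_{12−2} = C_10.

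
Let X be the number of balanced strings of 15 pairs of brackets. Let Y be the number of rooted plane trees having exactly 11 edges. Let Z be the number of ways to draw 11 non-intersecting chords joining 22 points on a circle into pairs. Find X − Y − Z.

9577273

With 15 pairs the number of balanced bracket strings is the Catalan number C_15. So X = C_15 = 9694845.
A rooted plane tree with 11 edges has 12 nodes, and the count is C_11. So Y = C_11 = 58786.
Pairing 22 circle points by 11 non-crossing chords gives C_11 matchings. So Z = C_11 = 58786.
X − Y − Z = 9694845 − 58786 − 58786 = 9577273.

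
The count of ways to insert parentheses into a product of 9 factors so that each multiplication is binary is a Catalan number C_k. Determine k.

Parenthesizations of m factors correspond to full binary trees with m leaves, counted by C_{m−1}; m = 9 gives C_8.

8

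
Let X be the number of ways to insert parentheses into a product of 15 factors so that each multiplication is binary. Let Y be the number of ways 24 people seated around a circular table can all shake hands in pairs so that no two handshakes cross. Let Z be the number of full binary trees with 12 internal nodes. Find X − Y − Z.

2258416

Bracketing 15 factors into binary products is counted by C_{15−1} = C_14. So X = C_14 = 2674440.
Non-crossing handshake pairings of 2n people are counted by C_n; 24 people gives n = 12. So Y = C_12 = 208012.
Full binary trees with n internal nodes are counted by C_n; here n = 12. So Z = C_12 = 208012.
X − Y − Z = 2674440 − 208012 − 208012 = 2258416.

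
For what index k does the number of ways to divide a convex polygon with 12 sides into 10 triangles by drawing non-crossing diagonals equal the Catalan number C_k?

Triangulations of a convex m-gon are counted by C_{m−2}; with m = 12 this is C_10.

10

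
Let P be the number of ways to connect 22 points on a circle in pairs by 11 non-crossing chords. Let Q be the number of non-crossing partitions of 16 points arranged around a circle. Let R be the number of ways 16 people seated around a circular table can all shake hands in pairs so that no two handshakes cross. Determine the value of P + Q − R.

Non-crossing perfect matchings of 2n points on a circle are counted by C_n; with 22 points, n = 11. So P = C_11 = 58786.
The non-crossing partitions of [16] form a lattice of size C_16. So Q = C_16 = 35357670.
With 16 = 2·8 people, non-crossing handshake pairings are non-crossing perfect matchings on a circle, counted by C_8. So R = C_8 = 1430.
P + Q − R = 58786 + 35357670 − 1430 = 35415026.

35415026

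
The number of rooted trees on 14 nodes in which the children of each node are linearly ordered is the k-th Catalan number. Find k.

Rooted ordered (plane) trees on m nodes have m−1 edges and are counted by C_{m−1}; m = 14 gives C_13.

13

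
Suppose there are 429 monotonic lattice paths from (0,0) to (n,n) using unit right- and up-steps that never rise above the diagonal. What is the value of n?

7

Such diagonal-avoiding paths in an n×n grid are counted by C_n. Since C_7 = 429, the index is 7.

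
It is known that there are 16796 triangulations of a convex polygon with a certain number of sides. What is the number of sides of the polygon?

Triangulations of a convex m-gon are counted by C_{m−2}. Since C_10 = 16796, the index is 10.
So m − 2 = 10, giving m = 12 sides.

12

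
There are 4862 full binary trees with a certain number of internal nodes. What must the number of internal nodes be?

9

Full binary trees with n internal nodes are counted by C_n; 4862 = C_9.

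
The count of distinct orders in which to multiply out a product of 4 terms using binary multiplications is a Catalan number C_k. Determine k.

3

Bracketing 4 factors into binary products is counted by C_{4−1} = C_3.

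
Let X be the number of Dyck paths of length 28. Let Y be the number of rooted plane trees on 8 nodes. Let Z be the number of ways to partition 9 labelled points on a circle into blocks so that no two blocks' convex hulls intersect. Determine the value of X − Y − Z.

2669149

A Dyck path with 14 up-steps and 14 down-steps has semilength 14, so there are C_14 of them. So X = C_14 = 2674440.
A rooted plane tree on 8 nodes has 7 edges, and such trees are counted by C_7. So Y = C_7 = 429.
Non-crossing partitions of an n-element set are counted by C_n; here n = 9. So Z = C_9 = 4862.
X − Y − Z = 2674440 − 429 − 4862 = 2669149.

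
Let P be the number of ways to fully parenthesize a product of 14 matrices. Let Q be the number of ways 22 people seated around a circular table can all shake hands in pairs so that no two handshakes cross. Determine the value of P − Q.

Parenthesizations of m factors correspond to full binary trees with m leaves, counted by C_{m−1}; m = 14 gives C_13. So P = C_13 = 742900.
Non-crossing handshake pairings of 2n people are counted by C_n; 22 people gives n = 11. So Q = C_11 = 58786.
P − Q = 742900 − 58786 = 684114.

684114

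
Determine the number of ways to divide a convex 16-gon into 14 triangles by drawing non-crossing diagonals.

The number of triangulations of a 16-gon is the Catalan number C_14 (index = sides − 2).
C_14 = 2674440.

2674440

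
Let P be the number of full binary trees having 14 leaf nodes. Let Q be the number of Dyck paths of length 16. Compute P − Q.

A full binary tree with L leaves has L−1 internal nodes and is counted by C_{L−1}; L = 14 gives C_13. So P = C_13 = 742900.
Paths of 8 up- and 8 down-steps that never dip below the axis are Dyck paths; their count is C_8. So Q = C_8 = 1430.
P − Q = 742900 − 1430 = 741470.

741470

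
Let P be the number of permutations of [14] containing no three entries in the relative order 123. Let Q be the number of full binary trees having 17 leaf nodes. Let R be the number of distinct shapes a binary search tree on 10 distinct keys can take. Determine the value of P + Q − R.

38015314

For any fixed pattern of length 3, the pattern-avoiding permutations of [14] number C_14. So P = C_14 = 2674440.
A full binary tree with L leaves has L−1 internal nodes and is counted by C_{L−1}; L = 17 gives C_16. So Q = C_16 = 35357670.
There are C_n binary search tree shapes on n keys; with n = 10 that is C_10. So R = C_10 = 16796.
P + Q − R = 2674440 + 35357670 − 16796 = 38015314.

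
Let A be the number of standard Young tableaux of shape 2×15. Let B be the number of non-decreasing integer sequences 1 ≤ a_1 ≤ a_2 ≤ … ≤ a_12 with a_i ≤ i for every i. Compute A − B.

9486833

By the hook-length formula (or a Dyck-path bijection), SYT of shape 2×15 number C_15. So A = C_15 = 9694845.
Such sub-staircase sequences of length n are counted by C_n; here n = 12. So B = C_12 = 208012.
A − B = 9694845 − 208012 = 9486833.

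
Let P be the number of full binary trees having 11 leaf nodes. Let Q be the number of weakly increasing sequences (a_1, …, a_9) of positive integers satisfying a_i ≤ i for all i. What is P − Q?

11934

A full binary tree with L leaves has L−1 internal nodes and is counted by C_{L−1}; L = 11 gives C_10. So P = C_10 = 16796.
Weakly increasing sequences with a_i ≤ i biject with Dyck paths of semilength 9, so there are C_9. So Q = C_9 = 4862.
P − Q = 16796 − 4862 = 11934.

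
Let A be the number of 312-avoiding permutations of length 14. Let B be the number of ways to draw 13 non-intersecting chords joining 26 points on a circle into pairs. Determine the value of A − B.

For any fixed pattern of length 3, the pattern-avoiding permutations of [14] number C_14. So A = C_14 = 2674440.
Non-crossing perfect matchings of 2n points on a circle are counted by C_n; with 26 points, n = 13. So B = C_13 = 742900.
A − B = 2674440 − 742900 = 1931540.

1931540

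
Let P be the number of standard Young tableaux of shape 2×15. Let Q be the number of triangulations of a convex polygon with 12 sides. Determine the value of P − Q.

Standard Young tableaux of shape 2×n are counted by C_n; here n = 15. So P = C_15 = 9694845.
Triangulations of a convex m-gon are counted by C_{m−2}; with m = 12 this is C_10. So Q = C_10 = 16796.
P − Q = 9694845 − 16796 = 9678049.

9678049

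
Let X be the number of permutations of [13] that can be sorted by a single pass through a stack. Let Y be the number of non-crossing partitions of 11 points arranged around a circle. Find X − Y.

By Knuth's characterisation, the stack-sortable permutations of length 13 are the 231-avoiders, numbering C_13. So X = C_13 = 742900.
The non-crossing partitions of [11] form a lattice of size C_11. So Y = C_11 = 58786.
X − Y = 742900 − 58786 = 684114.

684114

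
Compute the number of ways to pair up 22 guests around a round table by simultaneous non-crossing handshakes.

Non-crossing handshake pairings of 2n people are counted by C_n; 22 people gives n = 11.
C_11 = C_10 · 2(2·10+1)/(10+2) = 16796 · 42/12 = 58786.

58786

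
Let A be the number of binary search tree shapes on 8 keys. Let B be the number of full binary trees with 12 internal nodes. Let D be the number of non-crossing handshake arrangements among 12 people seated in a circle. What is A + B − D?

Binary trees (left/right distinguished) on n nodes are counted by C_n; here n = 8. So A = C_8 = 1430.
Full binary trees with n internal nodes are counted by C_n; here n = 12. So B = C_12 = 208012.
Non-crossing handshake pairings of 2n people are counted by C_n; 12 people gives n = 6. So D = C_6 = 132.
A + B − D = 1430 + 208012 − 132 = 209310.

209310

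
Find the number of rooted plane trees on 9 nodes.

Rooted ordered (plane) trees on m nodes have m−1 edges and are counted by C_{m−1}; m = 9 gives C_8.
C_8 = C(16,8)/9 = 12870/9 = 1430.

1430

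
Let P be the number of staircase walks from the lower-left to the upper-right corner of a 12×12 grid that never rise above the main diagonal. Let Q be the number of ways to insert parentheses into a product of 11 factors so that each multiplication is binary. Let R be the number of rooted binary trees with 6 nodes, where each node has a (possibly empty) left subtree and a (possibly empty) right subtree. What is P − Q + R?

Monotone paths in an n×n grid that stay weakly below the diagonal are counted by C_n; here n = 12. So P = C_12 = 208012.
Ways to associate a product of 11 factors correspond to binary trees on 11 leaves, so the count is C_10. So Q = C_10 = 16796.
There are C_n binary search tree shapes on n keys; with n = 6 that is C_6. So R = C_6 = 132.
P − Q + R = 208012 − 16796 + 132 = 191348.

191348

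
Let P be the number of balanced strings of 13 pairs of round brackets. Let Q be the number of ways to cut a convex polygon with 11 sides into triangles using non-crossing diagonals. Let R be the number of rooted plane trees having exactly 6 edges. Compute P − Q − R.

A balanced arrangement of 13 bracket pairs is a Dyck word of semilength 13, so the count is C_13. So P = C_13 = 742900.
A convex 11-gon is triangulated into 9 triangles, and the number of such triangulations is the Catalan number C_{11−2} = C_9. So Q = C_9 = 4862.
Rooted ordered trees with n edges are counted by C_n; here n = 6. So R = C_6 = 132.
P − Q − R = 742900 − 4862 − 132 = 737906.

737906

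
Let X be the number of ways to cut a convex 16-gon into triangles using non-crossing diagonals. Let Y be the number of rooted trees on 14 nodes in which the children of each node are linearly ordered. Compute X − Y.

The number of triangulations of a 16-gon is the Catalan number C_14 (index = sides − 2). So X = C_14 = 2674440.
Rooted ordered (plane) trees on m nodes have m−1 edges and are counted by C_{m−1}; m = 14 gives C_13. So Y = C_13 = 742900.
X − Y = 2674440 − 742900 = 1931540.

1931540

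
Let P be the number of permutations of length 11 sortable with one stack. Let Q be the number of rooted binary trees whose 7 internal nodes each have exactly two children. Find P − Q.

58357

By Knuth's characterisation, the stack-sortable permutations of length 11 are the 231-avoiders, numbering C_11. So P = C_11 = 58786.
Full binary trees with n internal nodes are counted by C_n; here n = 7. So Q = C_7 = 429.
P − Q = 58786 − 429 = 58357.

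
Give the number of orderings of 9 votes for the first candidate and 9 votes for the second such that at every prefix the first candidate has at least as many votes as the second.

Ballot sequences with n votes each where one side never trails are Dyck words, counted by C_n; here n = 9.
C_9 = C_8 · 2(2·8+1)/(8+2) = 1430 · 34/10 = 4862.

4862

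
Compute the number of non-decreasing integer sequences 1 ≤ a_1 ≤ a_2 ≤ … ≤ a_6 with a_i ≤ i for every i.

Such sub-staircase sequences of length n are counted by C_n; here n = 6.
C_6 = C_5 · 2(2·5+1)/(5+2) = 42 · 22/7 = 132.

132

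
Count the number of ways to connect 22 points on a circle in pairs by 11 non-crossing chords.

Non-crossing perfect matchings of 2n points on a circle are counted by C_n; with 22 points, n = 11.
C_11 = C(22,11)/12 = 705432/12 = 58786.

58786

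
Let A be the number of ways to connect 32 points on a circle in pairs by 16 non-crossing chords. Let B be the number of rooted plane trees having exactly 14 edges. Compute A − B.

Pairing 32 circle points by 16 non-crossing chords gives C_16 matchings. So A = C_16 = 35357670.
Rooted ordered trees with n edges are counted by C_n; here n = 14. So B = C_14 = 2674440.
A − B = 35357670 − 2674440 = 32683230.

32683230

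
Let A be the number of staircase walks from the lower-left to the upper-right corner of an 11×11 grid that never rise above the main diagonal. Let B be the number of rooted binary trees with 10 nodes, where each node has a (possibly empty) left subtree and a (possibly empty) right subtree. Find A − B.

41990

Sub-diagonal monotone paths from (0,0) to (11,11) biject with Dyck paths of semilength 11, giving C_11. So A = C_11 = 58786.
Binary trees (left/right distinguished) on n nodes are counted by C_n; here n = 10. So B = C_10 = 16796.
A − B = 58786 − 16796 = 41990.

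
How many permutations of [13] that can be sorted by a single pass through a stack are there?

Stack-sortable permutations are exactly the 231-avoiding ones, counted by C_n; here n = 13.
C_13 = C_12 · 2(2·12+1)/(12+2) = 208012 · 50/14 = 742900.

742900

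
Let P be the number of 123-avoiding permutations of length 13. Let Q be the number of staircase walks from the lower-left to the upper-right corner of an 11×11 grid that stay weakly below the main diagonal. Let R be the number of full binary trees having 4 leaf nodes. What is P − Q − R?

684109

Permutations of [n] avoiding any single length-3 pattern are counted by C_n; here n = 13. So P = C_13 = 742900.
Monotone paths in an n×n grid that stay weakly below the diagonal are counted by C_n; here n = 11. So Q = C_11 = 58786.
Full binary trees with 4 leaves have 4−1 = 3 internal nodes, so there are C_3 of them. So R = C_3 = 5.
P − Q − R = 742900 − 58786 − 5 = 684109.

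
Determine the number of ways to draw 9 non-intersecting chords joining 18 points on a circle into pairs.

4862

Pairing 18 circle points by 9 non-crossing chords gives C_9 matchings.
C_9 = 4862.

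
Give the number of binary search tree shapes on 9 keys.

4862

There are C_n binary search tree shapes on n keys; with n = 9 that is C_9.
C_9 = C(18,9)/10 = 48620/10 = 4862.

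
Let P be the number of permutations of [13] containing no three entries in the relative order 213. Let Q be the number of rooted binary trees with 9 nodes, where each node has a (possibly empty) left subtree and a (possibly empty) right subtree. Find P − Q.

Permutations of [n] avoiding any single length-3 pattern are counted by C_n; here n = 13. So P = C_13 = 742900.
Binary trees (left/right distinguished) on n nodes are counted by C_n; here n = 9. So Q = C_9 = 4862.
P − Q = 742900 − 4862 = 738038.

738038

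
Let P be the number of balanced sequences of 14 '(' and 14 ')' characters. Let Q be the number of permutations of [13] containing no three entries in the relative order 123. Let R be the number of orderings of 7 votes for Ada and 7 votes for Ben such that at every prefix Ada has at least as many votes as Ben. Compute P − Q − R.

1931111

A balanced arrangement of 14 bracket pairs is a Dyck word of semilength 14, so the count is C_14. So P = C_14 = 2674440.
For any fixed pattern of length 3, the pattern-avoiding permutations of [13] number C_13. So Q = C_13 = 742900.
Reading a vote for the leader as '(' and for the other as ')' turns such a sequence into a balanced string of 7 pairs, so the count is C_7. So R = C_7 = 429.
P − Q − R = 2674440 − 742900 − 429 = 1931111.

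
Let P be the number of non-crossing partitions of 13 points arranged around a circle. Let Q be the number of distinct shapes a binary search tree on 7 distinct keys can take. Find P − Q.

The non-crossing partitions of [13] form a lattice of size C_13. So P = C_13 = 742900.
There are C_n binary search tree shapes on n keys; with n = 7 that is C_7. So Q = C_7 = 429.
P − Q = 742900 − 429 = 742471.

742471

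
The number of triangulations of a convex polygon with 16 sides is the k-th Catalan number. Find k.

14

Triangulations of a convex m-gon are counted by C_{m−2}; with m = 16 this is C_14.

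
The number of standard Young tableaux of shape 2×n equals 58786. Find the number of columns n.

11

Standard Young tableaux of shape 2×n are counted by C_n; 58786 = C_11.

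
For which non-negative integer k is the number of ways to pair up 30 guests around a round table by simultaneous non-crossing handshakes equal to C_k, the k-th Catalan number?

With 30 = 2·15 people, non-crossing handshake pairings are non-crossing perfect matchings on a circle, counted by C_15.

15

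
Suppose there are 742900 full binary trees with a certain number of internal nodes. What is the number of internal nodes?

Full binary trees with n internal nodes are counted by C_n, and C_13 = 742900.

13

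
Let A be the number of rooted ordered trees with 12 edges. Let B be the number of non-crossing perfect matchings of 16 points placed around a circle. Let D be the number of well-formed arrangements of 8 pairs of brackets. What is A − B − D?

A rooted plane tree with 12 edges has 13 nodes, and the count is C_12. So A = C_12 = 208012.
Pairing 16 circle points by 8 non-crossing chords gives C_8 matchings. So B = C_8 = 1430.
With 8 pairs the number of balanced bracket strings is the Catalan number C_8. So D = C_8 = 1430.
A − B − D = 208012 − 1430 − 1430 = 205152.

205152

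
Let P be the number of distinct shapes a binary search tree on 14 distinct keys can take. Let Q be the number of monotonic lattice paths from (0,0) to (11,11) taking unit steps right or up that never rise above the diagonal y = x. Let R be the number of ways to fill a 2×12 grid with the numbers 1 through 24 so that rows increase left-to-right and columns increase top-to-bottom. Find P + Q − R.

2525214

There are C_n binary search tree shapes on n keys; with n = 14 that is C_14. So P = C_14 = 2674440.
Sub-diagonal monotone paths from (0,0) to (11,11) biject with Dyck paths of semilength 11, giving C_11. So Q = C_11 = 58786.
Standard Young tableaux of shape 2×n are counted by C_n; here n = 12. So R = C_12 = 208012.
P + Q − R = 2674440 + 58786 − 208012 = 2525214.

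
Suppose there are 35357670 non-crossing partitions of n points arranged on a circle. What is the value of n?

Non-crossing partitions of [n] are counted by C_n. Since C_16 = 35357670, the index is 16.

16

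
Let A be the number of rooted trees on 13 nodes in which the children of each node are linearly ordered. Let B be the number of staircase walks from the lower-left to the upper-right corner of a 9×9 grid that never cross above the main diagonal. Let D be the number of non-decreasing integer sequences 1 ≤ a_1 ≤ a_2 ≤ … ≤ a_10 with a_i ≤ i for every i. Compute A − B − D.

Rooted ordered (plane) trees on m nodes have m−1 edges and are counted by C_{m−1}; m = 13 gives C_12. So A = C_12 = 208012.
Sub-diagonal monotone paths from (0,0) to (9,9) biject with Dyck paths of semilength 9, giving C_9. So B = C_9 = 4862.
Such sub-staircase sequences of length n are counted by C_n; here n = 10. So D = C_10 = 16796.
A − B − D = 208012 − 4862 − 16796 = 186354.

186354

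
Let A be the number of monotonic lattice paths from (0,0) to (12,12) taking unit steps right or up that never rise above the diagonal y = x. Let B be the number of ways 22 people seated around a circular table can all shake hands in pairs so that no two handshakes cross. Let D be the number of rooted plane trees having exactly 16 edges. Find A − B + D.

35506896

Sub-diagonal monotone paths from (0,0) to (12,12) biject with Dyck paths of semilength 12, giving C_12. So A = C_12 = 208012.
Non-crossing handshake pairings of 2n people are counted by C_n; 22 people gives n = 11. So B = C_11 = 58786.
A rooted plane tree with 16 edges has 17 nodes, and the count is C_16. So D = C_16 = 35357670.
A − B + D = 208012 − 58786 + 35357670 = 35506896.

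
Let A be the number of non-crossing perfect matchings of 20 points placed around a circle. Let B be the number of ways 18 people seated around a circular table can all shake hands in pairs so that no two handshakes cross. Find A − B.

11934

Pairing 20 circle points by 10 non-crossing chords gives C_10 matchings. So A = C_10 = 16796.
With 18 = 2·9 people, non-crossing handshake pairings are non-crossing perfect matchings on a circle, counted by C_9. So B = C_9 = 4862.
A − B = 16796 − 4862 = 11934.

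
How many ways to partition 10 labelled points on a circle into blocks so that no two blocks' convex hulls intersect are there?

16796

Non-crossing partitions of an n-element set are counted by C_n; here n = 10.
C_10 = 16796.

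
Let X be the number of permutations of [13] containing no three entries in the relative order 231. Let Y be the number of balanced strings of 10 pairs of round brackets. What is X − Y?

Permutations of [n] avoiding any single length-3 pattern are counted by C_n; here n = 13. So X = C_13 = 742900.
A balanced arrangement of 10 bracket pairs is a Dyck word of semilength 10, so the count is C_10. So Y = C_10 = 16796.
X − Y = 742900 − 16796 = 726104.

726104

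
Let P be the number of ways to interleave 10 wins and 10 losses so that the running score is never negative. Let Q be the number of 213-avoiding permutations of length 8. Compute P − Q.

Reading a vote for the leader as '(' and for the other as ')' turns such a sequence into a balanced string of 10 pairs, so the count is C_10. So P = C_10 = 16796.
Permutations of [n] avoiding any single length-3 pattern are counted by C_n; here n = 8. So Q = C_8 = 1430.
P − Q = 16796 − 1430 = 15366.

15366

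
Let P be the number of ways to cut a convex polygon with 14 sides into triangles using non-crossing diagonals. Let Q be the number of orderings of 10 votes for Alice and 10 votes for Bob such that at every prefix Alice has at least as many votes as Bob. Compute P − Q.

A convex 14-gon is triangulated into 12 triangles, and the number of such triangulations is the Catalan number C_{14−2} = C_12. So P = C_12 = 208012.
Ballot sequences with n votes each where one side never trails are Dyck words, counted by C_n; here n = 10. So Q = C_10 = 16796.
P − Q = 208012 − 16796 = 191216.

191216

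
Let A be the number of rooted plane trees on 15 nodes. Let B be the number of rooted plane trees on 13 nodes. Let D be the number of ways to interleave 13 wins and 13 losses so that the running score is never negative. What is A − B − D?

A rooted plane tree on 15 nodes has 14 edges, and such trees are counted by C_14. So A = C_14 = 2674440.
Rooted ordered (plane) trees on m nodes have m−1 edges and are counted by C_{m−1}; m = 13 gives C_12. So B = C_12 = 208012.
Ballot sequences with n votes each where one side never trails are Dyck words, counted by C_n; here n = 13. So D = C_13 = 742900.
A − B − D = 2674440 − 208012 − 742900 = 1723528.

1723528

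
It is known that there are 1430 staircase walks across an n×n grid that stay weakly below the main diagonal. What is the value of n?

8

Such diagonal-avoiding paths in an n×n grid are counted by C_n. The Catalan number equal to 1430 is C_8.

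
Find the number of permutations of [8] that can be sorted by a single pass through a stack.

1430

By Knuth's characterisation, the stack-sortable permutations of length 8 are the 231-avoiders, numbering C_8.
C_8 = C_7 · 2(2·7+1)/(7+2) = 429 · 30/9 = 1430.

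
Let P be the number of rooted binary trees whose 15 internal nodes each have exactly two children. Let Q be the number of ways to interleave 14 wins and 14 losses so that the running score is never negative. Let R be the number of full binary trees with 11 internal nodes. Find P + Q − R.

12310499

Full binary trees with n internal nodes are counted by C_n; here n = 15. So P = C_15 = 9694845.
Ballot sequences with n votes each where one side never trails are Dyck words, counted by C_n; here n = 14. So Q = C_14 = 2674440.
The number of full binary trees on 11 internal nodes is the Catalan number C_11. So R = C_11 = 58786.
P + Q − R = 9694845 + 2674440 − 58786 = 12310499.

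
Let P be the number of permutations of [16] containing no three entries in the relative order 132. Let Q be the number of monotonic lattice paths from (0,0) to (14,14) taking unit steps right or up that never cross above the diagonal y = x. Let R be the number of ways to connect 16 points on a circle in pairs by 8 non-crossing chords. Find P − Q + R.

32684660

Permutations of [n] avoiding any single length-3 pattern are counted by C_n; here n = 16. So P = C_16 = 35357670.
Monotone paths in an n×n grid that stay weakly below the diagonal are counted by C_n; here n = 14. So Q = C_14 = 2674440.
Non-crossing perfect matchings of 2n points on a circle are counted by C_n; with 16 points, n = 8. So R = C_8 = 1430.
P − Q + R = 35357670 − 2674440 + 1430 = 32684660.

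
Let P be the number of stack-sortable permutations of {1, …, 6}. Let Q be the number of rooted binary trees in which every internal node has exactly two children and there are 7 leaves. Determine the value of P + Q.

By Knuth's characterisation, the stack-sortable permutations of length 6 are the 231-avoiders, numbering C_6. So P = C_6 = 132.
Full binary trees with 7 leaves have 7−1 = 6 internal nodes, so there are C_6 of them. So Q = C_6 = 132.
P + Q = 132 + 132 = 264.

264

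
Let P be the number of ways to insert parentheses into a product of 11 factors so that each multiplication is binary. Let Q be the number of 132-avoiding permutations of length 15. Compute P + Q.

Parenthesizations of m factors correspond to full binary trees with m leaves, counted by C_{m−1}; m = 11 gives C_10. So P = C_10 = 16796.
For any fixed pattern of length 3, the pattern-avoiding permutations of [15] number C_15. So Q = C_15 = 9694845.
P + Q = 16796 + 9694845 = 9711641.

9711641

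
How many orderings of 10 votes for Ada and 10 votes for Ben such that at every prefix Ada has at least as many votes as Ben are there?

16796

Ballot sequences with n votes each where one side never trails are Dyck words, counted by C_n; here n = 10.
C_10 = 16796.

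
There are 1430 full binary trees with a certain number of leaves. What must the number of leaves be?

9

Full binary trees with L leaves are counted by C_{L−1}; 1430 = C_8.
So the index is 8, and the number of leaves is 8 + 1 = 9.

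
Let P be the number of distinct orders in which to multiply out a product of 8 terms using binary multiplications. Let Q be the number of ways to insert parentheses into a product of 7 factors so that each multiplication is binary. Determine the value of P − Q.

Bracketing 8 factors into binary products is counted by C_{8−1} = C_7. So P = C_7 = 429.
Ways to associate a product of 7 factors correspond to binary trees on 7 leaves, so the count is C_6. So Q = C_6 = 132.
P − Q = 429 − 132 = 297.

297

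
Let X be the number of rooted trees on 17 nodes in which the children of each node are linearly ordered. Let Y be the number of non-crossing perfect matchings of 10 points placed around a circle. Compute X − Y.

35357628

A rooted plane tree on 17 nodes has 16 edges, and such trees are counted by C_16. So X = C_16 = 35357670.
Non-crossing perfect matchings of 2n points on a circle are counted by C_n; with 10 points, n = 5. So Y = C_5 = 42.
X − Y = 35357670 − 42 = 35357628.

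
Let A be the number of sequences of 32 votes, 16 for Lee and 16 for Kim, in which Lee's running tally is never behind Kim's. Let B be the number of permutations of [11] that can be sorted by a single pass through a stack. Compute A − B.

Reading a vote for the leader as '(' and for the other as ')' turns such a sequence into a balanced string of 16 pairs, so the count is C_16. So A = C_16 = 35357670.
By Knuth's characterisation, the stack-sortable permutations of length 11 are the 231-avoiders, numbering C_11. So B = C_11 = 58786.
A − B = 35357670 − 58786 = 35298884.

35298884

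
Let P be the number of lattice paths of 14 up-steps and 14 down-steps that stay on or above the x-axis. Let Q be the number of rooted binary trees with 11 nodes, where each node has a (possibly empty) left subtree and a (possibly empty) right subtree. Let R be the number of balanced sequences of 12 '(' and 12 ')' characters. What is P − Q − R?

Paths of 14 up- and 14 down-steps that never dip below the axis are Dyck paths; their count is C_14. So P = C_14 = 2674440.
Binary trees (left/right distinguished) on n nodes are counted by C_n; here n = 11. So Q = C_11 = 58786.
Balanced strings of n pairs of brackets are counted by C_n; here n = 12. So R = C_12 = 208012.
P − Q − R = 2674440 − 58786 − 208012 = 2407642.

2407642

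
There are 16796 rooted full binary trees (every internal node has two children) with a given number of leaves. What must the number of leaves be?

11

Full binary trees with L leaves are counted by C_{L−1}. The Catalan number equal to 16796 is C_10.
So the index is 10, and the number of leaves is 10 + 1 = 11.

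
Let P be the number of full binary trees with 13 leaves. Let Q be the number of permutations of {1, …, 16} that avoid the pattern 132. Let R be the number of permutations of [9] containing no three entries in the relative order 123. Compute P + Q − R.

35560820

A full binary tree with L leaves has L−1 internal nodes and is counted by C_{L−1}; L = 13 gives C_12. So P = C_12 = 208012.
For any fixed pattern of length 3, the pattern-avoiding permutations of [16] number C_16. So Q = C_16 = 35357670.
For any fixed pattern of length 3, the pattern-avoiding permutations of [9] number C_9. So R = C_9 = 4862.
P + Q − R = 208012 + 35357670 − 4862 = 35560820.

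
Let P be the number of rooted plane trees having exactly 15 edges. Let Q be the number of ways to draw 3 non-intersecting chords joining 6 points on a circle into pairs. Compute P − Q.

9694840

A rooted plane tree with 15 edges has 16 nodes, and the count is C_15. So P = C_15 = 9694845.
Non-crossing perfect matchings of 2n points on a circle are counted by C_n; with 6 points, n = 3. So Q = C_3 = 5.
P − Q = 9694845 − 5 = 9694840.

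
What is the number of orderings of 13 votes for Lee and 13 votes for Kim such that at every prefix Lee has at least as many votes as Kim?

Reading a vote for the leader as '(' and for the other as ')' turns such a sequence into a balanced string of 13 pairs, so the count is C_13.
C_13 = C(26,13)/14 = 10400600/14 = 742900.

742900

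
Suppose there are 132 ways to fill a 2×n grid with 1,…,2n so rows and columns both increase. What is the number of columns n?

Standard Young tableaux of shape 2×n are counted by C_n. The Catalan number equal to 132 is C_6.

6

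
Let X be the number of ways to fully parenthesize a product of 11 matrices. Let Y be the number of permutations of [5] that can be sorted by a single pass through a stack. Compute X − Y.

Parenthesizations of m factors correspond to full binary trees with m leaves, counted by C_{m−1}; m = 11 gives C_10. So X = C_10 = 16796.
By Knuth's characterisation, the stack-sortable permutations of length 5 are the 231-avoiders, numbering C_5. So Y = C_5 = 42.
X − Y = 16796 − 42 = 16754.

16754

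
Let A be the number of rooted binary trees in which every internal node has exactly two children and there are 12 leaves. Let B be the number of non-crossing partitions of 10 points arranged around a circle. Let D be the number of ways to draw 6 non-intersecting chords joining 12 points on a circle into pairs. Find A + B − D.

75450

Full binary trees with 12 leaves have 12−1 = 11 internal nodes, so there are C_11 of them. So A = C_11 = 58786.
Non-crossing partitions of an n-element set are counted by C_n; here n = 10. So B = C_10 = 16796.
Non-crossing perfect matchings of 2n points on a circle are counted by C_n; with 12 points, n = 6. So D = C_6 = 132.
A + B − D = 58786 + 16796 − 132 = 75450.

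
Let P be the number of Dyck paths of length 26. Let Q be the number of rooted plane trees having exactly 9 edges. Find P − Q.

738038

Paths of 13 up- and 13 down-steps that never dip below the axis are Dyck paths; their count is C_13. So P = C_13 = 742900.
A rooted plane tree with 9 edges has 10 nodes, and the count is C_9. So Q = C_9 = 4862.
P − Q = 742900 − 4862 = 738038.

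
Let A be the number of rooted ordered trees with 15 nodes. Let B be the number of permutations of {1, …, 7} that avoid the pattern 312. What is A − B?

Rooted ordered (plane) trees on m nodes have m−1 edges and are counted by C_{m−1}; m = 15 gives C_14. So A = C_14 = 2674440.
Permutations of [n] avoiding any single length-3 pattern are counted by C_n; here n = 7. So B = C_7 = 429.
A − B = 2674440 − 429 = 2674011.

2674011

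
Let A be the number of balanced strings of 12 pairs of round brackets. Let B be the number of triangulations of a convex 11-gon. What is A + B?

Balanced strings of n pairs of brackets are counted by C_n; here n = 12. So A = C_12 = 208012.
Triangulations of a convex m-gon are counted by C_{m−2}; with m = 11 this is C_9. So B = C_9 = 4862.
A + B = 208012 + 4862 = 212874.

212874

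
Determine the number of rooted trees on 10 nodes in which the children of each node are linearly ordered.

4862

Rooted ordered (plane) trees on m nodes have m−1 edges and are counted by C_{m−1}; m = 10 gives C_9.
C_9 = 4862.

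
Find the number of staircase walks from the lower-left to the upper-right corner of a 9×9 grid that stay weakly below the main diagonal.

4862

Monotone paths in an n×n grid that stay weakly below the diagonal are counted by C_n; here n = 9.
C_9 = C(18,9)/10 = 48620/10 = 4862.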